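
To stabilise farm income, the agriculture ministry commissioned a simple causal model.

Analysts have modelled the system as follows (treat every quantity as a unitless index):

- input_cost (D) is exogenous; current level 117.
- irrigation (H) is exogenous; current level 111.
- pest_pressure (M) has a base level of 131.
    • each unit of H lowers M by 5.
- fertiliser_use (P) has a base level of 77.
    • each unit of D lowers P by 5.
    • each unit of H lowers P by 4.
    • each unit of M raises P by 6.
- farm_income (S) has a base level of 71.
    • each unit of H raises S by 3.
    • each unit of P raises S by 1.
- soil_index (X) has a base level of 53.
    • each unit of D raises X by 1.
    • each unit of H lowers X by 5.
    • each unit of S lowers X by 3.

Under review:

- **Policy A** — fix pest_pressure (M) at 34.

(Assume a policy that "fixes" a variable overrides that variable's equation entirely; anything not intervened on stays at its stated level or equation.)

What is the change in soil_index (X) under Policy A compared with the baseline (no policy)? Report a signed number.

Baseline:
  D = 117
  H = 111
  M = 131 − 5·111 = -424
  P = 77 − 5·117 − 4·111 + 6·(-424) = -3496
  S = 71 + 3·111 + (-3496) = -3092
  X = 53 + 117 − 5·111 − 3·(-3092) = 8891
Policy A (M := 34):
  D = 117
  H = 111
  M = 34
  P = 77 − 5·117 − 4·111 + 6·34 = -748
  S = 71 + 3·111 + (-748) = -344
  X = 53 + 117 − 5·111 − 3·(-344) = 647
Change in X: 647 − 8891 = -8244

-8244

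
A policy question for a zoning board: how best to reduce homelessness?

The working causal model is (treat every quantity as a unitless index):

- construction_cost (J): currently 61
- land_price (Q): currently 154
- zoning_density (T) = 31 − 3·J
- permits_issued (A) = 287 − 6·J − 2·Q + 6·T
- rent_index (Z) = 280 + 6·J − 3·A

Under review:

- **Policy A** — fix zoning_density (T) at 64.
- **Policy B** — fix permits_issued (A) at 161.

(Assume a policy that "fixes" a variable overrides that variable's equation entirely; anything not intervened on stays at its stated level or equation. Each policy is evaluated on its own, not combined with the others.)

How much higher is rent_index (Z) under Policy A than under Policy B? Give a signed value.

492

Policy A (T := 64):
  J = 61
  Q = 154
  T = 64
  A = 287 − 6·61 − 2·154 + 6·64 = -3
  Z = 280 + 6·61 − 3·(-3) = 655
Policy B (A := 161):
  J = 61
  Q = 154
  T = 31 − 3·61 = -152
  A = 161
  Z = 280 + 6·61 − 3·161 = 163
Z: 655 − 163 = 492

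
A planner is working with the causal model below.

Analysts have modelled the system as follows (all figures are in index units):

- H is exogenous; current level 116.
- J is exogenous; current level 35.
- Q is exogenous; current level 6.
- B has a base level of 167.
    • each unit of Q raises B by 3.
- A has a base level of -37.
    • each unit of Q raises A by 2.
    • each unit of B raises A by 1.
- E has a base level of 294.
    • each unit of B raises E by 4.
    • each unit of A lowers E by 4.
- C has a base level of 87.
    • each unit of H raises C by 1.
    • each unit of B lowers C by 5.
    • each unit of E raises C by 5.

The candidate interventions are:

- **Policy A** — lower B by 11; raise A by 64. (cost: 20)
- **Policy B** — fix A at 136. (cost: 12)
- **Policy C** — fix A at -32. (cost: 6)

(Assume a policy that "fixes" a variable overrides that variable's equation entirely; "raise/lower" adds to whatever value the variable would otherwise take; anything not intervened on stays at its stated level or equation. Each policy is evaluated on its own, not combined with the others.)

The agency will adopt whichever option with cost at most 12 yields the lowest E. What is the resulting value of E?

Policy B (A := 136):
  Q = 6
  B = 167 + 3·6 = 185
  A = 136
  E = 294 + 4·185 − 4·136 = 490
Policy C (A := -32):
  Q = 6
  B = 167 + 3·6 = 185
  A = -32
  E = 294 + 4·185 − 4·(-32) = 1162
Comparing — Policy B: E=490, Policy C: E=1162. Lowest is 490 (Policy B).

490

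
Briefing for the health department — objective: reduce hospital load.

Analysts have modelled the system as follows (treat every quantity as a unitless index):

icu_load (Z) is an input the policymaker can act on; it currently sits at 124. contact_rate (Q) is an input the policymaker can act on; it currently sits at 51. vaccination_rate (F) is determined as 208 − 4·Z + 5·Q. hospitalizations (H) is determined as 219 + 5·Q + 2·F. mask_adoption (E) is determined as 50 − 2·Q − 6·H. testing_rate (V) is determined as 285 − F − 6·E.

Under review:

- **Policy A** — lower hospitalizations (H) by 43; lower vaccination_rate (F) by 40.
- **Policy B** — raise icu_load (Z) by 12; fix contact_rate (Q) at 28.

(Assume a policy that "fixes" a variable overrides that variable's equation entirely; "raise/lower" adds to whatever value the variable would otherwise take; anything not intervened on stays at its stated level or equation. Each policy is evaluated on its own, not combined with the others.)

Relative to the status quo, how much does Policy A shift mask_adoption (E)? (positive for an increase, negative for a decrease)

738

Baseline:
  Z = 124
  Q = 51
  F = 208 − 4·124 + 5·51 = -33
  H = 219 + 5·51 + 2·(-33) = 408
  E = 50 − 2·51 − 6·408 = -2500
Policy A (H − 43, F − 40):
  Z = 124
  Q = 51
  F = 208 − 4·124 + 5·51 (−40 from intervention) = -73
  H = 219 + 5·51 + 2·(-73) (−43 from intervention) = 285
  E = 50 − 2·51 − 6·285 = -1762
Change in E: -1762 − (-2500) = 738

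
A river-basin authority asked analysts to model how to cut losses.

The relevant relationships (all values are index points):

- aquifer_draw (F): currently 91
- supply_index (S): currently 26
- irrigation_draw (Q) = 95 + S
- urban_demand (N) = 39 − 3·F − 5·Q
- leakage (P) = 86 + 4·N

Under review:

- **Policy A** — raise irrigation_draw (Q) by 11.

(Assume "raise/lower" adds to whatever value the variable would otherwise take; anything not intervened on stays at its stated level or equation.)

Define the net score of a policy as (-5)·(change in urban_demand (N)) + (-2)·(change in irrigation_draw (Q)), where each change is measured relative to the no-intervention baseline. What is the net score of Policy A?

Baseline:
  F = 91
  S = 26
  Q = 95 + 26 = 121
  N = 39 − 3·91 − 5·121 = -839
Policy A (Q + 11):
  F = 91
  S = 26
  Q = 95 + 26 (+11 from intervention) = 132
  N = 39 − 3·91 − 5·132 = -894
ΔN = -894 − (-839) = -55; ΔQ = 132 − 121 = 11
Score = (-5)·(-55) + (-2)·11 = 253

253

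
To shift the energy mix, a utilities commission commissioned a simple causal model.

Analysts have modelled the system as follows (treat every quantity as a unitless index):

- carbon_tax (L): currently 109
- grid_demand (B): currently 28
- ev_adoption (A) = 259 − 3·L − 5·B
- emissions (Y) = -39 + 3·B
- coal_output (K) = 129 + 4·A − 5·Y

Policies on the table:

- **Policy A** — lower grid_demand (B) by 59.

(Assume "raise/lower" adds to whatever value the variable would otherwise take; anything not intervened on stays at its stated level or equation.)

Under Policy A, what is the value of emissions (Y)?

Policy A (B − 59):
  B = 28 − 59 = -31
  Y = -39 + 3·(-31) = -132

-132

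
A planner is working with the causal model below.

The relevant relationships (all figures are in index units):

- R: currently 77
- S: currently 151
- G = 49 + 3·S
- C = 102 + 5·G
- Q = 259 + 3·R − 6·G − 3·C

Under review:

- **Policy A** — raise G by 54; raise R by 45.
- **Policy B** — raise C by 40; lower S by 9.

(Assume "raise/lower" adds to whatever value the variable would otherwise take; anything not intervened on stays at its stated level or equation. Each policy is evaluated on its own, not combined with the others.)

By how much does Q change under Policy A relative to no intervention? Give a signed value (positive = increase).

-999

Baseline:
  R = 77
  S = 151
  G = 49 + 3·151 = 502
  C = 102 + 5·502 = 2612
  Q = 259 + 3·77 − 6·502 − 3·2612 = -10358
Policy A (G + 54, R + 45):
  R = 77 + 45 = 122
  S = 151
  G = 49 + 3·151 (+54 from intervention) = 556
  C = 102 + 5·556 = 2882
  Q = 259 + 3·122 − 6·556 − 3·2882 = -11357
Change in Q: -11357 − (-10358) = -999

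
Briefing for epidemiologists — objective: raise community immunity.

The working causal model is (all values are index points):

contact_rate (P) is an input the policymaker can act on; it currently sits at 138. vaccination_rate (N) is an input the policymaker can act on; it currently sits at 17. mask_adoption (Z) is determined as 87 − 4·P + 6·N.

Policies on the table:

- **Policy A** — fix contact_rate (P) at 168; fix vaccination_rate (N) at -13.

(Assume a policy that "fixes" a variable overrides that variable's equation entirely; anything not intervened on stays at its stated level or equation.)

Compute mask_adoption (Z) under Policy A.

-663

Policy A (P := 168, N := -13):
  P = 168
  N = -13
  Z = 87 − 4·168 + 6·(-13) = -663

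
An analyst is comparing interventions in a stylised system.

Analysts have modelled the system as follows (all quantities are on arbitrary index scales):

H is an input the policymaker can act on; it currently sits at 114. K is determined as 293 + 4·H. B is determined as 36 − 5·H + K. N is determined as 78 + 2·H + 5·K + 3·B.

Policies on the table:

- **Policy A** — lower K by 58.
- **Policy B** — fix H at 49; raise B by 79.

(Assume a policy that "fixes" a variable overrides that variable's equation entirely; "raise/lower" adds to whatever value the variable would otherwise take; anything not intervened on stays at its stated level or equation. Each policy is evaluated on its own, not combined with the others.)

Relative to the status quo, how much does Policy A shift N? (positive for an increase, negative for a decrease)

-464

Baseline:
  H = 114
  K = 293 + 4·114 = 749
  B = 36 − 5·114 + 749 = 215
  N = 78 + 2·114 + 5·749 + 3·215 = 4696
Policy A (K − 58):
  H = 114
  K = 293 + 4·114 (−58 from intervention) = 691
  B = 36 − 5·114 + 691 = 157
  N = 78 + 2·114 + 5·691 + 3·157 = 4232
Change in N: 4232 − 4696 = -464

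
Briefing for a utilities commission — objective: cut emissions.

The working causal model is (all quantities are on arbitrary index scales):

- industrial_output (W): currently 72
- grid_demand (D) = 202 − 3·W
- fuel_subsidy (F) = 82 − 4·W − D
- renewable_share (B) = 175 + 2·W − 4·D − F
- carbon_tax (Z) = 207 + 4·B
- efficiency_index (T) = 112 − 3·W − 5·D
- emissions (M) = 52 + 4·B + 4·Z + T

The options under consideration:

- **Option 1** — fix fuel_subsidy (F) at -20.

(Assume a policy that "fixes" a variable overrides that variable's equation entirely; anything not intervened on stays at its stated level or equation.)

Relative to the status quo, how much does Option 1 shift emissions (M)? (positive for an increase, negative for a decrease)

-3440

Baseline:
  W = 72
  D = 202 − 3·72 = -14
  F = 82 − 4·72 − (-14) = -192
  B = 175 + 2·72 − 4·(-14) − (-192) = 567
  Z = 207 + 4·567 = 2475
  T = 112 − 3·72 − 5·(-14) = -34
  M = 52 + 4·567 + 4·2475 + (-34) = 12186
Option 1 (F := -20):
  W = 72
  D = 202 − 3·72 = -14
  F = -20
  B = 175 + 2·72 − 4·(-14) − (-20) = 395
  Z = 207 + 4·395 = 1787
  T = 112 − 3·72 − 5·(-14) = -34
  M = 52 + 4·395 + 4·1787 + (-34) = 8746
Change in M: 8746 − 12186 = -3440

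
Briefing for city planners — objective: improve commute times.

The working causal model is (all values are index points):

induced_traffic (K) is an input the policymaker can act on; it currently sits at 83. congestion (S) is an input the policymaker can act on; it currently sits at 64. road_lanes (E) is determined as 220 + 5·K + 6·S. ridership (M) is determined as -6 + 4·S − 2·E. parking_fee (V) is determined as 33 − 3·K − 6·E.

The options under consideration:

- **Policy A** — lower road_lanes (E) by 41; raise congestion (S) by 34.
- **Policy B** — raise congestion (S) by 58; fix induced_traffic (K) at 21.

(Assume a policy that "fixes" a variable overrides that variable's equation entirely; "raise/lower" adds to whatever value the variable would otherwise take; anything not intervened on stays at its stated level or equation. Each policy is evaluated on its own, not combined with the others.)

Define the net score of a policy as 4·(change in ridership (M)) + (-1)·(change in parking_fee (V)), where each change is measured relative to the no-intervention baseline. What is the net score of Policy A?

218

Baseline:
  K = 83
  S = 64
  E = 220 + 5·83 + 6·64 = 1019
  M = -6 + 4·64 − 2·1019 = -1788
  V = 33 − 3·83 − 6·1019 = -6330
Policy A (E − 41, S + 34):
  K = 83
  S = 64 + 34 = 98
  E = 220 + 5·83 + 6·98 (−41 from intervention) = 1182
  M = -6 + 4·98 − 2·1182 = -1978
  V = 33 − 3·83 − 6·1182 = -7308
ΔM = -1978 − (-1788) = -190; ΔV = -7308 − (-6330) = -978
Score = 4·(-190) + (-1)·(-978) = 218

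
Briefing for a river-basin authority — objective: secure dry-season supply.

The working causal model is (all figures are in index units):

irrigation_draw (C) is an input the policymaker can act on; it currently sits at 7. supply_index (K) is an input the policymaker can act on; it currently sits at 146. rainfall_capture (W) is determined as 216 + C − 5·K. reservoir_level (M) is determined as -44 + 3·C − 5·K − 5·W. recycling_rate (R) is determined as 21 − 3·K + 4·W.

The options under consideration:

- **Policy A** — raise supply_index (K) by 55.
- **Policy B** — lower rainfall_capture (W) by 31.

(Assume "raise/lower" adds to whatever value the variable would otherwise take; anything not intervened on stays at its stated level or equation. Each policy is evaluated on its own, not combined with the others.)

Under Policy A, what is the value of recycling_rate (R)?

Policy A (K + 55):
  C = 7
  K = 146 + 55 = 201
  W = 216 + 7 − 5·201 = -782
  R = 21 − 3·201 + 4·(-782) = -3710

-3710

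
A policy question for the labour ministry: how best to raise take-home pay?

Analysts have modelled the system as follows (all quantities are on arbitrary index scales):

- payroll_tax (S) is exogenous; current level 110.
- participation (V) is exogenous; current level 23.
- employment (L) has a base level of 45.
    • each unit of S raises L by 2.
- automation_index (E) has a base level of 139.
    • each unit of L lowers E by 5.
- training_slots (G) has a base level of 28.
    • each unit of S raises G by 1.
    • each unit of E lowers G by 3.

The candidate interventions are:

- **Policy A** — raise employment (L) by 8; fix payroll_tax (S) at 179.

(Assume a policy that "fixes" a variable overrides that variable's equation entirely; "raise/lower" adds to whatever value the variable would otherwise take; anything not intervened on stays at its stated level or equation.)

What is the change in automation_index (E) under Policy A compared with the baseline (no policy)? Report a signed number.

-730

Baseline:
  S = 110
  L = 45 + 2·110 = 265
  E = 139 − 5·265 = -1186
Policy A (L + 8, S := 179):
  S = 179
  L = 45 + 2·179 (+8 from intervention) = 411
  E = 139 − 5·411 = -1916
Change in E: -1916 − (-1186) = -730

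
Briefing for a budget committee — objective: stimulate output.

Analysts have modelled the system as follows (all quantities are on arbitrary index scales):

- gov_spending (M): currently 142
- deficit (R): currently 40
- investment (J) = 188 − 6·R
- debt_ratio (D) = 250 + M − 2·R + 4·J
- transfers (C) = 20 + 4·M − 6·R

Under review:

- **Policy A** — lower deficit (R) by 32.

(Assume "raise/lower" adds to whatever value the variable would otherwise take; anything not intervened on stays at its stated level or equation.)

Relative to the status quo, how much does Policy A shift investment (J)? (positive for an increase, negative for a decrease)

Baseline:
  R = 40
  J = 188 − 6·40 = -52
Policy A (R − 32):
  R = 40 − 32 = 8
  J = 188 − 6·8 = 140
Change in J: 140 − (-52) = 192

192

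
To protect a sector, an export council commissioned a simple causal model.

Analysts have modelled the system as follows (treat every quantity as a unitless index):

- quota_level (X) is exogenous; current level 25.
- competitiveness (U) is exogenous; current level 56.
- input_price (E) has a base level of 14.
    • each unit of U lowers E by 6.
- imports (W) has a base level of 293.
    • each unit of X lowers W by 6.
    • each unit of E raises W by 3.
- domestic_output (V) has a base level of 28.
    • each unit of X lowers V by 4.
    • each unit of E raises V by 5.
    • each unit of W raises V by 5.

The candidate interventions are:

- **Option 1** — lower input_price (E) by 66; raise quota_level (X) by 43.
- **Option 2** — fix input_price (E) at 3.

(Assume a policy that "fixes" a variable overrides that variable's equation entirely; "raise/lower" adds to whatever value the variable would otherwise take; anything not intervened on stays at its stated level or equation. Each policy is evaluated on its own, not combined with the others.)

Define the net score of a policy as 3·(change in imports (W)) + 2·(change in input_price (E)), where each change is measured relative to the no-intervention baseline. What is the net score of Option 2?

3575

Baseline:
  X = 25
  U = 56
  E = 14 − 6·56 = -322
  W = 293 − 6·25 + 3·(-322) = -823
Option 2 (E := 3):
  X = 25
  U = 56
  E = 3
  W = 293 − 6·25 + 3·3 = 152
ΔW = 152 − (-823) = 975; ΔE = 3 − (-322) = 325
Score = 3·975 + 2·325 = 3575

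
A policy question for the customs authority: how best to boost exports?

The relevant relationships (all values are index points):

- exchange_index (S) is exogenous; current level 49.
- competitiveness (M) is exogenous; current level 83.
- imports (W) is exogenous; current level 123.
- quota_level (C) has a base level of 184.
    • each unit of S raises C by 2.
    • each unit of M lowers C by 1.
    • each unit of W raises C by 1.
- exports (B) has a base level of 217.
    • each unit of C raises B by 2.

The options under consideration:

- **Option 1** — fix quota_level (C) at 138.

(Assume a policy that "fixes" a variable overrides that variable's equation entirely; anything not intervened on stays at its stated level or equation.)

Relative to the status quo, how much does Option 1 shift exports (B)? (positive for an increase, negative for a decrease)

Baseline:
  S = 49
  M = 83
  W = 123
  C = 184 + 2·49 − 83 + 123 = 322
  B = 217 + 2·322 = 861
Option 1 (C := 138):
  S = 49
  M = 83
  W = 123
  C = 138
  B = 217 + 2·138 = 493
Change in B: 493 − 861 = -368

-368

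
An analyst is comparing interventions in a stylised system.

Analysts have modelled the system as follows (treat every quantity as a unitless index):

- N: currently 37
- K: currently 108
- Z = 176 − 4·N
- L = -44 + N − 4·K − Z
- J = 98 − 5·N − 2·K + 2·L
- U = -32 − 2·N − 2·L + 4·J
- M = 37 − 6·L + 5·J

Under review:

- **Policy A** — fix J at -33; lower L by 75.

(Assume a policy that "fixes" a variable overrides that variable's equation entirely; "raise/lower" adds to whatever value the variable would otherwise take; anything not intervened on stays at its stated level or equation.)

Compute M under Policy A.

Policy A (J := -33, L − 75):
  N = 37
  K = 108
  Z = 176 − 4·37 = 28
  L = -44 + 37 − 4·108 − 28 (−75 from intervention) = -542
  J = -33
  M = 37 − 6·(-542) + 5·(-33) = 3124

3124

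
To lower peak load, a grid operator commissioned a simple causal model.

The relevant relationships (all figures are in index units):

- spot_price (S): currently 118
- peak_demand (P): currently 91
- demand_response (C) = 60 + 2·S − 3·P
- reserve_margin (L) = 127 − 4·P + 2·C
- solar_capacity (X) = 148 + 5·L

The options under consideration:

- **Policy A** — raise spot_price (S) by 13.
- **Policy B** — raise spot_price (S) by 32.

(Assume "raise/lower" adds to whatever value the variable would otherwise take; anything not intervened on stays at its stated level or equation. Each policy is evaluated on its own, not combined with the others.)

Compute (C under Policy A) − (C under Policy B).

Policy A (S + 13):
  S = 118 + 13 = 131
  P = 91
  C = 60 + 2·131 − 3·91 = 49
Policy B (S + 32):
  S = 118 + 32 = 150
  P = 91
  C = 60 + 2·150 − 3·91 = 87
C: 49 − 87 = -38

-38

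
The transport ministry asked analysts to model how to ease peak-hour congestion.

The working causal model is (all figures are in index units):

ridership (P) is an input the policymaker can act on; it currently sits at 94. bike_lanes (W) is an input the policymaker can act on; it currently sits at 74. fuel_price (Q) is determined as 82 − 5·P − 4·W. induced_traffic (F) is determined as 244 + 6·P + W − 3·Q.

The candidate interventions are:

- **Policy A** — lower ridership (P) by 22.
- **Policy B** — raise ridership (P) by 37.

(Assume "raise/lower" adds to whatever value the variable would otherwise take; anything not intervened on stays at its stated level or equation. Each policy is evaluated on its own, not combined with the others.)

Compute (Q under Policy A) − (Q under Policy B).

295

Policy A (P − 22):
  P = 94 − 22 = 72
  W = 74
  Q = 82 − 5·72 − 4·74 = -574
Policy B (P + 37):
  P = 94 + 37 = 131
  W = 74
  Q = 82 − 5·131 − 4·74 = -869
Q: -574 − (-869) = 295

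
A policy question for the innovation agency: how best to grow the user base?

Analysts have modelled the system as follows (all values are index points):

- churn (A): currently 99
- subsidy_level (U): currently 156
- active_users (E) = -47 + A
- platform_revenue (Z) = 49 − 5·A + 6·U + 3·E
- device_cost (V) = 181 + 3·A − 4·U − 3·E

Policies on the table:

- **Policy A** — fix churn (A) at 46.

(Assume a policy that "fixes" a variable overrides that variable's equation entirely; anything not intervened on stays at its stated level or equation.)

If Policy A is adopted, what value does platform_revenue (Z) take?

752

Policy A (A := 46):
  A = 46
  U = 156
  E = -47 + 46 = -1
  Z = 49 − 5·46 + 6·156 + 3·(-1) = 752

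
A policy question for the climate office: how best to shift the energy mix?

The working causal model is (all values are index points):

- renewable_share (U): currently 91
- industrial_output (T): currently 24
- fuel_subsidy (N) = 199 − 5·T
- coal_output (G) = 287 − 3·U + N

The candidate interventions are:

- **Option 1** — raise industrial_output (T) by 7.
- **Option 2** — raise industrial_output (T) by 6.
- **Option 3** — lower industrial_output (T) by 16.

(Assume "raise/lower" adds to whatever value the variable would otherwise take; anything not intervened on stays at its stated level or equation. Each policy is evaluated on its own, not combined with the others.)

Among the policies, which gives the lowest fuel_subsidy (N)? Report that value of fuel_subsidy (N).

44

Option 1 (T + 7):
  T = 24 + 7 = 31
  N = 199 − 5·31 = 44
Option 2 (T + 6):
  T = 24 + 6 = 30
  N = 199 − 5·30 = 49
Option 3 (T − 16):
  T = 24 − 16 = 8
  N = 199 − 5·8 = 159
Comparing — Option 1: N=44, Option 2: N=49, Option 3: N=159. Lowest is 44 (Option 1).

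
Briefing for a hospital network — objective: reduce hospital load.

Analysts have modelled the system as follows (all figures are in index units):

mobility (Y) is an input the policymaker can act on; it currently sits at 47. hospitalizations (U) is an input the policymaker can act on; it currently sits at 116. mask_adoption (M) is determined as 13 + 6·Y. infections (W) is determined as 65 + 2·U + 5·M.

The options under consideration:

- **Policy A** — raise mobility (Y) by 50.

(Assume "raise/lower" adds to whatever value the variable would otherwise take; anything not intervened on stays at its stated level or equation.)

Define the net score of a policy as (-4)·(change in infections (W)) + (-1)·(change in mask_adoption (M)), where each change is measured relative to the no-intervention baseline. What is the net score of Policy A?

Baseline:
  Y = 47
  U = 116
  M = 13 + 6·47 = 295
  W = 65 + 2·116 + 5·295 = 1772
Policy A (Y + 50):
  Y = 47 + 50 = 97
  U = 116
  M = 13 + 6·97 = 595
  W = 65 + 2·116 + 5·595 = 3272
ΔW = 3272 − 1772 = 1500; ΔM = 595 − 295 = 300
Score = (-4)·1500 + (-1)·300 = -6300

-6300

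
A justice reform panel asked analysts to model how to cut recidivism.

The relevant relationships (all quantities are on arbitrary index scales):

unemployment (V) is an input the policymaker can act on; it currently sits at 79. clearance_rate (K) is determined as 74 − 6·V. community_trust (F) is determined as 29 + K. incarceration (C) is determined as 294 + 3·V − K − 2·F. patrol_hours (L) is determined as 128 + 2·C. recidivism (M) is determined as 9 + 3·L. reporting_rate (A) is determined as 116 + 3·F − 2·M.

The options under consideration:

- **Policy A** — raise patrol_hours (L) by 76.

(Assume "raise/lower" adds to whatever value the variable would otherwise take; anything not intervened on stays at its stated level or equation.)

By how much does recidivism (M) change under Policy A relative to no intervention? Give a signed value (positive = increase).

Baseline:
  V = 79
  K = 74 − 6·79 = -400
  F = 29 + (-400) = -371
  C = 294 + 3·79 − (-400) − 2·(-371) = 1673
  L = 128 + 2·1673 = 3474
  M = 9 + 3·3474 = 10431
Policy A (L + 76):
  V = 79
  K = 74 − 6·79 = -400
  F = 29 + (-400) = -371
  C = 294 + 3·79 − (-400) − 2·(-371) = 1673
  L = 128 + 2·1673 (+76 from intervention) = 3550
  M = 9 + 3·3550 = 10659
Change in M: 10659 − 10431 = 228

228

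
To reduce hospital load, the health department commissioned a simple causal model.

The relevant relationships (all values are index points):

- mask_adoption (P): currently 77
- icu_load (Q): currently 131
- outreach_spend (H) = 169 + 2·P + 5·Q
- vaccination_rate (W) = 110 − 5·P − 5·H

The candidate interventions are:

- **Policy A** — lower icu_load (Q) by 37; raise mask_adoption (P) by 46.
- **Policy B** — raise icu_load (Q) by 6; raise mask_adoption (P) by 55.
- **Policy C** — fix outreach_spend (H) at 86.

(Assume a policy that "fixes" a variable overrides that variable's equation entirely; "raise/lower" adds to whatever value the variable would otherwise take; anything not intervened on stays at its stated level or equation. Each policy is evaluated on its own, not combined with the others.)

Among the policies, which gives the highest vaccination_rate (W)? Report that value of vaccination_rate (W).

Policy A (Q − 37, P + 46):
  P = 77 + 46 = 123
  Q = 131 − 37 = 94
  H = 169 + 2·123 + 5·94 = 885
  W = 110 − 5·123 − 5·885 = -4930
Policy B (Q + 6, P + 55):
  P = 77 + 55 = 132
  Q = 131 + 6 = 137
  H = 169 + 2·132 + 5·137 = 1118
  W = 110 − 5·132 − 5·1118 = -6140
Policy C (H := 86):
  P = 77
  Q = 131
  H = 86
  W = 110 − 5·77 − 5·86 = -705
Comparing — Policy A: W=-4930, Policy B: W=-6140, Policy C: W=-705. Highest is -705 (Policy C).

-705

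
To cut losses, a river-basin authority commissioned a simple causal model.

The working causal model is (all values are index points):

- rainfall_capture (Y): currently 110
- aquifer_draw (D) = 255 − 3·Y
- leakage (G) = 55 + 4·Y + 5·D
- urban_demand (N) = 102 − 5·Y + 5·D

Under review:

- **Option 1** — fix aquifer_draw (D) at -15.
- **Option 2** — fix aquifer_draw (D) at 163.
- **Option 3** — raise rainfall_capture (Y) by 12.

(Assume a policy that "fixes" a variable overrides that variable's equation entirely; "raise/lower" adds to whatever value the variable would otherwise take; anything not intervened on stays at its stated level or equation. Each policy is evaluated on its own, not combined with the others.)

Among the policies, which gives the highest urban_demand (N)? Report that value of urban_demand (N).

Option 1 (D := -15):
  Y = 110
  D = -15
  N = 102 − 5·110 + 5·(-15) = -523
Option 2 (D := 163):
  Y = 110
  D = 163
  N = 102 − 5·110 + 5·163 = 367
Option 3 (Y + 12):
  Y = 110 + 12 = 122
  D = 255 − 3·122 = -111
  N = 102 − 5·122 + 5·(-111) = -1063
Comparing — Option 1: N=-523, Option 2: N=367, Option 3: N=-1063. Highest is 367 (Option 2).

367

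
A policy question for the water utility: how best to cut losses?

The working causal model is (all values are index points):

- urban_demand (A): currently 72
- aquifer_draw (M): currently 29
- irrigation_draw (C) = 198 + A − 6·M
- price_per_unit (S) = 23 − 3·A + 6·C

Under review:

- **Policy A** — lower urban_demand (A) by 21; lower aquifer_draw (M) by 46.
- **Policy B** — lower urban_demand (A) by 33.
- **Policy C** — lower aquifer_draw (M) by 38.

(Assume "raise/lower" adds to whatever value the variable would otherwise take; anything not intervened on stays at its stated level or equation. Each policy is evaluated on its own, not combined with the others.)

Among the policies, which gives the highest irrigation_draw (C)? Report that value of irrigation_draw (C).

351

Policy A (A − 21, M − 46):
  A = 72 − 21 = 51
  M = 29 − 46 = -17
  C = 198 + 51 − 6·(-17) = 351
Policy B (A − 33):
  A = 72 − 33 = 39
  M = 29
  C = 198 + 39 − 6·29 = 63
Policy C (M − 38):
  A = 72
  M = 29 − 38 = -9
  C = 198 + 72 − 6·(-9) = 324
Comparing — Policy A: C=351, Policy B: C=63, Policy C: C=324. Highest is 351 (Policy A).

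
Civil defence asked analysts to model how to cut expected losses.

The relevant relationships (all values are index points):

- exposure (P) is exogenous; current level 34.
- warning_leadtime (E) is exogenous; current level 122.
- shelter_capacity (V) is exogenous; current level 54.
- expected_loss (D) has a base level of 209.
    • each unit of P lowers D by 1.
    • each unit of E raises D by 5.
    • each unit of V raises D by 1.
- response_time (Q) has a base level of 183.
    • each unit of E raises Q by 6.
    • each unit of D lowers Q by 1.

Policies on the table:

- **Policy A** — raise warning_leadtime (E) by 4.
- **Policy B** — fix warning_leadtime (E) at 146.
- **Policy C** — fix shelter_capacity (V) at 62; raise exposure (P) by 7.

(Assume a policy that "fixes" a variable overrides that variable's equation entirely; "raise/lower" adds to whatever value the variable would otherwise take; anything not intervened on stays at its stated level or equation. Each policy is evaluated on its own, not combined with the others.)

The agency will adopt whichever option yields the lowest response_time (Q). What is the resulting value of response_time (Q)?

75

Policy A (E + 4):
  P = 34
  E = 122 + 4 = 126
  V = 54
  D = 209 − 34 + 5·126 + 54 = 859
  Q = 183 + 6·126 − 859 = 80
Policy B (E := 146):
  P = 34
  E = 146
  V = 54
  D = 209 − 34 + 5·146 + 54 = 959
  Q = 183 + 6·146 − 959 = 100
Policy C (V := 62, P + 7):
  P = 34 + 7 = 41
  E = 122
  V = 62
  D = 209 − 41 + 5·122 + 62 = 840
  Q = 183 + 6·122 − 840 = 75
Comparing — Policy A: Q=80, Policy B: Q=100, Policy C: Q=75. Lowest is 75 (Policy C).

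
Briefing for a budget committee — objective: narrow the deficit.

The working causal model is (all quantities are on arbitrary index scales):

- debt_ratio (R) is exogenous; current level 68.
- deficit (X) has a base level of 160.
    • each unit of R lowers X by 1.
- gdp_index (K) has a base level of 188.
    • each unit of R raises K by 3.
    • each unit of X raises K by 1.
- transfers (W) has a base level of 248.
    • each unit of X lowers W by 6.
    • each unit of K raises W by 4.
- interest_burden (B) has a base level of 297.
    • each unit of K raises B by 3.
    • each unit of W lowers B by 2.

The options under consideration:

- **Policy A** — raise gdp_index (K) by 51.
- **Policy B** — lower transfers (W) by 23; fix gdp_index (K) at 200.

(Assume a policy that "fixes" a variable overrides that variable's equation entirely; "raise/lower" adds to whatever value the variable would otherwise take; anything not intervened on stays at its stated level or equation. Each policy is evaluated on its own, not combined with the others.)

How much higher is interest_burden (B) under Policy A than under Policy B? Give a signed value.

-1721

Policy A (K + 51):
  R = 68
  X = 160 − 68 = 92
  K = 188 + 3·68 + 92 (+51 from intervention) = 535
  W = 248 − 6·92 + 4·535 = 1836
  B = 297 + 3·535 − 2·1836 = -1770
Policy B (W − 23, K := 200):
  R = 68
  X = 160 − 68 = 92
  K = 200
  W = 248 − 6·92 + 4·200 (−23 from intervention) = 473
  B = 297 + 3·200 − 2·473 = -49
B: -1770 − (-49) = -1721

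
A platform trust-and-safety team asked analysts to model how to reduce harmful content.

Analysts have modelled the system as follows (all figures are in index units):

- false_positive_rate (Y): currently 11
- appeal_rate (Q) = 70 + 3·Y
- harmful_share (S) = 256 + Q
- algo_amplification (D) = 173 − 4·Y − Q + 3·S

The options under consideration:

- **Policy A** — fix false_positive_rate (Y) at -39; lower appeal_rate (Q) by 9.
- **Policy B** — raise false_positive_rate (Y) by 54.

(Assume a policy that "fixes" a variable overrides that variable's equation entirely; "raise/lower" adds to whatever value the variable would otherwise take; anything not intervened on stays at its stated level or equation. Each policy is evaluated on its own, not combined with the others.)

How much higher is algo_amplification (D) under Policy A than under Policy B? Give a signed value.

Policy A (Y := -39, Q − 9):
  Y = -39
  Q = 70 + 3·(-39) (−9 from intervention) = -56
  S = 256 + (-56) = 200
  D = 173 − 4·(-39) − (-56) + 3·200 = 985
Policy B (Y + 54):
  Y = 11 + 54 = 65
  Q = 70 + 3·65 = 265
  S = 256 + 265 = 521
  D = 173 − 4·65 − 265 + 3·521 = 1211
D: 985 − 1211 = -226

-226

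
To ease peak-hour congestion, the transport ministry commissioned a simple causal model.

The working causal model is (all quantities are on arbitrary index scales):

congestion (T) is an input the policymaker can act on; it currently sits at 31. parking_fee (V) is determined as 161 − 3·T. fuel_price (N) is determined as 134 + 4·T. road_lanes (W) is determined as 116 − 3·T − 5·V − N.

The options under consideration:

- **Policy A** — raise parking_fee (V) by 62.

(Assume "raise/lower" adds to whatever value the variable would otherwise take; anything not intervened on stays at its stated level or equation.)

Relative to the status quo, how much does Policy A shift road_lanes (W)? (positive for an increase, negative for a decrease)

-310

Baseline:
  T = 31
  V = 161 − 3·31 = 68
  N = 134 + 4·31 = 258
  W = 116 − 3·31 − 5·68 − 258 = -575
Policy A (V + 62):
  T = 31
  V = 161 − 3·31 (+62 from intervention) = 130
  N = 134 + 4·31 = 258
  W = 116 − 3·31 − 5·130 − 258 = -885
Change in W: -885 − (-575) = -310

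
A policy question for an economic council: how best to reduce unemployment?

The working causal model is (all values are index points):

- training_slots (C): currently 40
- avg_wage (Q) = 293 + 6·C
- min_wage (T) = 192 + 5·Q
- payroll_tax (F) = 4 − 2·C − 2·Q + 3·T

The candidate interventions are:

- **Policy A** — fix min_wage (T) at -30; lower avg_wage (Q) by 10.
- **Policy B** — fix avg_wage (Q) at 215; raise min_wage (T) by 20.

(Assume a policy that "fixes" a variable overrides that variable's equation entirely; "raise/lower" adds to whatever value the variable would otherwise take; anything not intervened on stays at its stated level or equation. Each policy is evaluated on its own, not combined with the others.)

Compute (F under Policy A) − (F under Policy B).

-4567

Policy A (T := -30, Q − 10):
  C = 40
  Q = 293 + 6·40 (−10 from intervention) = 523
  T = -30
  F = 4 − 2·40 − 2·523 + 3·(-30) = -1212
Policy B (Q := 215, T + 20):
  C = 40
  Q = 215
  T = 192 + 5·215 (+20 from intervention) = 1287
  F = 4 − 2·40 − 2·215 + 3·1287 = 3355
F: -1212 − 3355 = -4567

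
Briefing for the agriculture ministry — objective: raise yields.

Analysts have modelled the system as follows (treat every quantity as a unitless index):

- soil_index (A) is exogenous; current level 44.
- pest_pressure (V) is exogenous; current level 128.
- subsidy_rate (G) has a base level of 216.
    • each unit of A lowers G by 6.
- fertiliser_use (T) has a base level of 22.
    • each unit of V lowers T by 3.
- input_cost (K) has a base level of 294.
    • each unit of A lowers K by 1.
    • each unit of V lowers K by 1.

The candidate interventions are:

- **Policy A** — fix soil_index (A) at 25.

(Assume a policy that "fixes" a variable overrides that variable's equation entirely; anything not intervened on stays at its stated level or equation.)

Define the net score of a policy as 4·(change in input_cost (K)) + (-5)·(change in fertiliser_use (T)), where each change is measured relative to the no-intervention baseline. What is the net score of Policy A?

Baseline:
  A = 44
  V = 128
  T = 22 − 3·128 = -362
  K = 294 − 44 − 128 = 122
Policy A (A := 25):
  A = 25
  V = 128
  T = 22 − 3·128 = -362
  K = 294 − 25 − 128 = 141
ΔK = 141 − 122 = 19; ΔT = -362 − (-362) = 0
Score = 4·19 + (-5)·0 = 76

76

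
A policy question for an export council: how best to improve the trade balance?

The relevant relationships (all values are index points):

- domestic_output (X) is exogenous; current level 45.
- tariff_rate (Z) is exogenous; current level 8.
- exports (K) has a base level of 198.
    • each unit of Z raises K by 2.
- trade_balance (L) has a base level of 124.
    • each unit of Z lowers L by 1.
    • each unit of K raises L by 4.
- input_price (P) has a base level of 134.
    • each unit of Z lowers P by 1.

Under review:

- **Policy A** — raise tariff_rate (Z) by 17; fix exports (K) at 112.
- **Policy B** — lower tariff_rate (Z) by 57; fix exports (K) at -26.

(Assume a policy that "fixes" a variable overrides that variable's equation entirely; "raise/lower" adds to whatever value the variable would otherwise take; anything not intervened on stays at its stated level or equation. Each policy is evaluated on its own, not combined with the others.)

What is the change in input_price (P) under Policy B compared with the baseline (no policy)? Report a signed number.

Baseline:
  Z = 8
  P = 134 − 8 = 126
Policy B (Z − 57, K := -26):
  Z = 8 − 57 = -49
  P = 134 − (-49) = 183
Change in P: 183 − 126 = 57

57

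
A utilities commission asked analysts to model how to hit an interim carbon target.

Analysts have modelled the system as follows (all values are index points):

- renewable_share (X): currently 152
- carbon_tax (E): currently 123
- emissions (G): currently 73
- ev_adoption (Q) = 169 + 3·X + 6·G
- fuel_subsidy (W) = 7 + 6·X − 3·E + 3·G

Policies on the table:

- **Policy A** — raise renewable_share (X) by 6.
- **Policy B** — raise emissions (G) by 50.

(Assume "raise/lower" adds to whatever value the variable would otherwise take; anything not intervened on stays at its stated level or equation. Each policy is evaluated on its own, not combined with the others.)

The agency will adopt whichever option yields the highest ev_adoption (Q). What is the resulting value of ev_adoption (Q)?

1363

Policy A (X + 6):
  X = 152 + 6 = 158
  G = 73
  Q = 169 + 3·158 + 6·73 = 1081
Policy B (G + 50):
  X = 152
  G = 73 + 50 = 123
  Q = 169 + 3·152 + 6·123 = 1363
Comparing — Policy A: Q=1081, Policy B: Q=1363. Highest is 1363 (Policy B).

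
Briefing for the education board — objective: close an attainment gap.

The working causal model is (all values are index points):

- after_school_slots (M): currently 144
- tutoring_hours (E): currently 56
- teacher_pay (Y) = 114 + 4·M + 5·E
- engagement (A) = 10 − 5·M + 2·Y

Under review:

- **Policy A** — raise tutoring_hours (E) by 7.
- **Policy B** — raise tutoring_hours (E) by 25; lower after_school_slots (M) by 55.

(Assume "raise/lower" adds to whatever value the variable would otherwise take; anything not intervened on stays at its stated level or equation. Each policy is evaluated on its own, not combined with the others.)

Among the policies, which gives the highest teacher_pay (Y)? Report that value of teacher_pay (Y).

Policy A (E + 7):
  M = 144
  E = 56 + 7 = 63
  Y = 114 + 4·144 + 5·63 = 1005
Policy B (E + 25, M − 55):
  M = 144 − 55 = 89
  E = 56 + 25 = 81
  Y = 114 + 4·89 + 5·81 = 875
Comparing — Policy A: Y=1005, Policy B: Y=875. Highest is 1005 (Policy A).

1005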